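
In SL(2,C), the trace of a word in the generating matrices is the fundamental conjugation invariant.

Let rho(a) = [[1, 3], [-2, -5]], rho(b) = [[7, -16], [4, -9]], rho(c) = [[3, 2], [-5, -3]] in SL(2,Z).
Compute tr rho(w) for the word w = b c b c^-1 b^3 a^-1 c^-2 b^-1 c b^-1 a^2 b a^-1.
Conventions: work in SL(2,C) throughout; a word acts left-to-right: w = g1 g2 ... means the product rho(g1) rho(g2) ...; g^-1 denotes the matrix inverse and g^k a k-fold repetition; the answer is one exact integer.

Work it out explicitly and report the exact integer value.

-23125344900820

rho(b) = [[7, -16], [4, -9]]
... * rho(c) = [[3, 2], [-5, -3]]  ->  [[101, 62], [57, 35]]
... * rho(b) = [[7, -16], [4, -9]]  ->  [[955, -2174], [539, -1227]]
... * rho(c^-1) = [[-3, -2], [5, 3]]  ->  [[-13735, -8432], [-7752, -4759]]
... * rho(b) = [[7, -16], [4, -9]]  ->  [[-129873, 295648], [-73300, 166863]]
... * rho(b) = [[7, -16], [4, -9]]  ->  [[273481, -582864], [154352, -328967]]
... * rho(b) = [[7, -16], [4, -9]]  ->  [[-417089, 870080], [-235404, 491071]]
... * rho(a^-1) = [[-5, -3], [2, 1]]  ->  [[3825605, 2121347], [2159162, 1197283]]
... * rho(c^-1) = [[-3, -2], [5, 3]]  ->  [[-870080, -1287169], [-491071, -726475]]
... * rho(c^-1) = [[-3, -2], [5, 3]]  ->  [[-3825605, -2121347], [-2159162, -1197283]]
... * rho(b^-1) = [[-9, 16], [-4, 7]]  ->  [[42915833, -76059109], [24221590, -42927573]]
... * rho(c) = [[3, 2], [-5, -3]]  ->  [[509043044, 314008993], [287302635, 177225899]]
... * rho(b^-1) = [[-9, 16], [-4, 7]]  ->  [[-5837423368, 10342751655], [-3294627311, 5837423453]]
... * rho(a) = [[1, 3], [-2, -5]]  ->  [[-26522926678, -69226028379], [-14969474217, -39070999198]]
... * rho(a) = [[1, 3], [-2, -5]]  ->  [[111929130080, 266561361861], [63172524179, 150446573339]]
... * rho(b) = [[7, -16], [4, -9]]  ->  [[1849749358004, -4189918338029], [1043993962609, -2364779546915]]
... * rho(a^-1) = [[-5, -3], [2, 1]]  ->  [[-17628583466078, -9739166412041], [-9949528906875, -5496761434742]]
tr = -17628583466078 + -5496761434742 = -23125344900820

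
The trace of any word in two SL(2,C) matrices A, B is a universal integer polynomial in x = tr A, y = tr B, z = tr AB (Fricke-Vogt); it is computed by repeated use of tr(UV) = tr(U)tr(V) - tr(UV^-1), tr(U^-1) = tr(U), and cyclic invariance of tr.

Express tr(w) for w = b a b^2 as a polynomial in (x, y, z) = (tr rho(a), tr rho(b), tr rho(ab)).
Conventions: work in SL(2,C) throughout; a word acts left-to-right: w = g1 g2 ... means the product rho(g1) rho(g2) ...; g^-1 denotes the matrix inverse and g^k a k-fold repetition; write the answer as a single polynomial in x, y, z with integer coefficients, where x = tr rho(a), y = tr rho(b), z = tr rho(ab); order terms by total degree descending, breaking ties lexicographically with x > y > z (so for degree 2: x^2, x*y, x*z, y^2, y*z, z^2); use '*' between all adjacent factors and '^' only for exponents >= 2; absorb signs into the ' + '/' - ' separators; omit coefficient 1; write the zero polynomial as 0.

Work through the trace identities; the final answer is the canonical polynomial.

use: trace(a b^2) = trace(b) * trace(a b) - trace(a)  (reduce the b square) = y*z - x
apply: trace(b a b^2) = trace(b) * trace(a b^2) - trace(a b)  (reduce the b square) = y^2*z - x*y - z

y^2*z - x*y - z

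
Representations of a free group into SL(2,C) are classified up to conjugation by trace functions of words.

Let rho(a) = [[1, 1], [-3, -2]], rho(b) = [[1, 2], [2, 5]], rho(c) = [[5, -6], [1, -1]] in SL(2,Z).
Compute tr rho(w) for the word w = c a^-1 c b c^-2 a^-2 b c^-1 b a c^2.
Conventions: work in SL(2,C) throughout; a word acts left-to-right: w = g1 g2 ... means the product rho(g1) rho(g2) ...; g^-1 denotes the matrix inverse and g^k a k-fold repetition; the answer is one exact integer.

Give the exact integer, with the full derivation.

rho(c) = [[5, -6], [1, -1]]
... * rho(a^-1) = [[-2, -1], [3, 1]]  ->  [[-28, -11], [-5, -2]]
... * rho(c) = [[5, -6], [1, -1]]  ->  [[-151, 179], [-27, 32]]
... * rho(b) = [[1, 2], [2, 5]]  ->  [[207, 593], [37, 106]]
... * rho(c^-1) = [[-1, 6], [-1, 5]]  ->  [[-800, 4207], [-143, 752]]
... * rho(c^-1) = [[-1, 6], [-1, 5]]  ->  [[-3407, 16235], [-609, 2902]]
... * rho(a^-1) = [[-2, -1], [3, 1]]  ->  [[55519, 19642], [9924, 3511]]
... * rho(a^-1) = [[-2, -1], [3, 1]]  ->  [[-52112, -35877], [-9315, -6413]]
... * rho(b) = [[1, 2], [2, 5]]  ->  [[-123866, -283609], [-22141, -50695]]
... * rho(c^-1) = [[-1, 6], [-1, 5]]  ->  [[407475, -2161241], [72836, -386321]]
... * rho(b) = [[1, 2], [2, 5]]  ->  [[-3915007, -9991255], [-699806, -1785933]]
... * rho(a) = [[1, 1], [-3, -2]]  ->  [[26058758, 16067503], [4657993, 2872060]]
... * rho(c) = [[5, -6], [1, -1]]  ->  [[146361293, -172420051], [26162025, -30820018]]
... * rho(c) = [[5, -6], [1, -1]]  ->  [[559386414, -705747707], [99990107, -126152132]]
tr = 559386414 + -126152132 = 433234282

433234282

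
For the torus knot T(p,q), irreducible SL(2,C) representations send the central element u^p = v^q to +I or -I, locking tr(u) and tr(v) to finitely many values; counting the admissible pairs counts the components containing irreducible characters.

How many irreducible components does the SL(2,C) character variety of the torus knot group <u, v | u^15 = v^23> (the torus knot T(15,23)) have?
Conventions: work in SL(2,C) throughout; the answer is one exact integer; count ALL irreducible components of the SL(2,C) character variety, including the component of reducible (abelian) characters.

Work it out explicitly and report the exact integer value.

155

Gamma = < u, v | u^15 = v^23 > (torus knot T(15,23)); the central element u^15 = v^23 acts as +I or -I in any irreducible SL(2,C) representation.
This locks tr(u) to 2*cos(pi*alpha/15), alpha in 1..14, and tr(v) to 2*cos(pi*beta/23), beta in 1..22, on each component of irreducible characters.
The two central values (-1)^alpha I and (-1)^beta I must be the same matrix, so alpha and beta share a parity.
count pairs: odd alpha (7 choices) x odd beta (11), plus even alpha (7) x even beta (11): 7*11 + 7*11 = 154.
That is 154 components of irreducible characters, and with the reducible (abelian) component the total is 155.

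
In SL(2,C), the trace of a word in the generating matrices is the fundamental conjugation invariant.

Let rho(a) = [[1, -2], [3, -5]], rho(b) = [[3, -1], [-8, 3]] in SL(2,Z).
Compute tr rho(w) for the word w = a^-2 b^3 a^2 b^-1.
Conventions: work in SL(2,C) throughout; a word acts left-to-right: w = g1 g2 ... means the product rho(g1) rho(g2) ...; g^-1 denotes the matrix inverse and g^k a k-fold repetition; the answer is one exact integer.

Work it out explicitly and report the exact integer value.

rho(a^-1) = [[-5, 2], [-3, 1]]
... * rho(a^-1) = [[-5, 2], [-3, 1]]  ->  [[19, -8], [12, -5]]
... * rho(b) = [[3, -1], [-8, 3]]  ->  [[121, -43], [76, -27]]
... * rho(b) = [[3, -1], [-8, 3]]  ->  [[707, -250], [444, -157]]
... * rho(b) = [[3, -1], [-8, 3]]  ->  [[4121, -1457], [2588, -915]]
... * rho(a) = [[1, -2], [3, -5]]  ->  [[-250, -957], [-157, -601]]
... * rho(a) = [[1, -2], [3, -5]]  ->  [[-3121, 5285], [-1960, 3319]]
... * rho(b^-1) = [[3, 1], [8, 3]]  ->  [[32917, 12734], [20672, 7997]]
tr = 32917 + 7997 = 40914

40914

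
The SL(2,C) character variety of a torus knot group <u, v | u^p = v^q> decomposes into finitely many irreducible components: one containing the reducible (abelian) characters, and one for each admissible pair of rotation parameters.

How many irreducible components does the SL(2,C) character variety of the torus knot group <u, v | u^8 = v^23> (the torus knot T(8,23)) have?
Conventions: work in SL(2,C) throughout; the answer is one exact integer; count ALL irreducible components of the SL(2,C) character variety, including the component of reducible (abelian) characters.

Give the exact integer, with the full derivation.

In the torus knot group T(8,23), u^8 = v^23 is central, so an irreducible representation sends it to +I or -I (Schur).
So on each irreducible component the traces are pinned: tr(u) = 2*cos(pi*alpha/8) with 1 <= alpha <= 7, tr(v) = 2*cos(pi*beta/23) with 1 <= beta <= 22.
The two central values (-1)^alpha I and (-1)^beta I must be the same matrix, so alpha and beta share a parity.
Counting: 4 odd alphas x 11 odd betas + 3 even alphas x 11 even betas = 44 + 33 = 77.
components with irreducible characters: 77; plus the single component of reducible (abelian) characters: total 78.

78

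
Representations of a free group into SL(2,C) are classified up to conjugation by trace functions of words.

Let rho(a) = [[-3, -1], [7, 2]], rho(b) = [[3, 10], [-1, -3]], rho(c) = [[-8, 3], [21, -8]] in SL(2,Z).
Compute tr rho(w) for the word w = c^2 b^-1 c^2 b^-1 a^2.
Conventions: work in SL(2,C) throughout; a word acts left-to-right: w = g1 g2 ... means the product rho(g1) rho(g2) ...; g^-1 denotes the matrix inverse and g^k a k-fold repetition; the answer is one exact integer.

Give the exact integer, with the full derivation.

-3470975

rho(c) = [[-8, 3], [21, -8]]
... * rho(c) = [[-8, 3], [21, -8]]  ->  [[127, -48], [-336, 127]]
... * rho(b^-1) = [[-3, -10], [1, 3]]  ->  [[-429, -1414], [1135, 3741]]
... * rho(c) = [[-8, 3], [21, -8]]  ->  [[-26262, 10025], [69481, -26523]]
... * rho(c) = [[-8, 3], [21, -8]]  ->  [[420621, -158986], [-1112831, 420627]]
... * rho(b^-1) = [[-3, -10], [1, 3]]  ->  [[-1420849, -4683168], [3759120, 12390191]]
... * rho(a) = [[-3, -1], [7, 2]]  ->  [[-28519629, -7945487], [75453977, 21021262]]
... * rho(a) = [[-3, -1], [7, 2]]  ->  [[29940478, 12628655], [-79213097, -33411453]]
tr = 29940478 + -33411453 = -3470975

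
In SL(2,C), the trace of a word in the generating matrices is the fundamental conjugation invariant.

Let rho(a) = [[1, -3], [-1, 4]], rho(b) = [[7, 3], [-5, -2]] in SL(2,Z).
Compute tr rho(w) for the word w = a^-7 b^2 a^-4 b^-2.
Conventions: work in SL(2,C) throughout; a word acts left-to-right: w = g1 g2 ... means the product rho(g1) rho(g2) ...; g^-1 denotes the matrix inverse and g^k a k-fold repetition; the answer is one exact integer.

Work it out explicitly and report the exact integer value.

rho(a^-1) = [[4, 3], [1, 1]]
... * rho(a^-1) = [[4, 3], [1, 1]]  ->  [[19, 15], [5, 4]]
... * rho(a^-1) = [[4, 3], [1, 1]]  ->  [[91, 72], [24, 19]]
... * rho(a^-1) = [[4, 3], [1, 1]]  ->  [[436, 345], [115, 91]]
... * rho(a^-1) = [[4, 3], [1, 1]]  ->  [[2089, 1653], [551, 436]]
... * rho(a^-1) = [[4, 3], [1, 1]]  ->  [[10009, 7920], [2640, 2089]]
... * rho(a^-1) = [[4, 3], [1, 1]]  ->  [[47956, 37947], [12649, 10009]]
... * rho(b) = [[7, 3], [-5, -2]]  ->  [[145957, 67974], [38498, 17929]]
... * rho(b) = [[7, 3], [-5, -2]]  ->  [[681829, 301923], [179841, 79636]]
... * rho(a^-1) = [[4, 3], [1, 1]]  ->  [[3029239, 2347410], [799000, 619159]]
... * rho(a^-1) = [[4, 3], [1, 1]]  ->  [[14464366, 11435127], [3815159, 3016159]]
... * rho(a^-1) = [[4, 3], [1, 1]]  ->  [[69292591, 54828225], [18276795, 14461636]]
... * rho(a^-1) = [[4, 3], [1, 1]]  ->  [[331998589, 262705998], [87568816, 69292021]]
... * rho(b^-1) = [[-2, -3], [5, 7]]  ->  [[649532812, 842946219], [171322473, 222337699]]
... * rho(b^-1) = [[-2, -3], [5, 7]]  ->  [[2915665471, 3952025097], [769043549, 1042396474]]
tr = 2915665471 + 1042396474 = 3958061945

3958061945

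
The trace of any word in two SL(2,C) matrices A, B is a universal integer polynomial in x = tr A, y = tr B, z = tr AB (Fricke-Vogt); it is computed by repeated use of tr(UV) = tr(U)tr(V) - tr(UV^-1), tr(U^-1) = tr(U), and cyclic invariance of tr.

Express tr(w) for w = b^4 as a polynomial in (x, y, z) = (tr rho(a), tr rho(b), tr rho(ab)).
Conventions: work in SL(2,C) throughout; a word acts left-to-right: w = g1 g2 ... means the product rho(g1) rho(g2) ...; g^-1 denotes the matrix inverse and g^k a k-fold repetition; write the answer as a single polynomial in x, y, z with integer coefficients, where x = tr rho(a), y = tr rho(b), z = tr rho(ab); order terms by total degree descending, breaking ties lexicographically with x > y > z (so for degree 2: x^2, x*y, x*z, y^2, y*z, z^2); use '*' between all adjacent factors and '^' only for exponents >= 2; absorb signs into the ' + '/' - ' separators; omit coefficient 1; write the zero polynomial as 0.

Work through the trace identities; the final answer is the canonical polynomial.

y^4 - 4*y^2 + 2

and tr(b^2) = tr(b)*tr(b) - tr(1) = y^2 - 2
tr(b^3) = tr(b)*tr(b^2) - tr(b) = y^3 - 3*y
next, tr(b^4) = tr(b)*tr(b^3) - tr(b^2) = y^4 - 4*y^2 + 2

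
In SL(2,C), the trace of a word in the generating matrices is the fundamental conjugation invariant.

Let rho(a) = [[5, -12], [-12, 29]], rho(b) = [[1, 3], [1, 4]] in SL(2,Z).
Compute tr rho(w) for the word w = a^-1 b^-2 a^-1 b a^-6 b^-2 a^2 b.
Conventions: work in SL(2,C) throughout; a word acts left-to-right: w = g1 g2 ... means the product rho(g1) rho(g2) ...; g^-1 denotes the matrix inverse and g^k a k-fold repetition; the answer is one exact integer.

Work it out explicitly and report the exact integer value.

rho(a^-1) = [[29, 12], [12, 5]]
... * rho(b^-1) = [[4, -3], [-1, 1]]  ->  [[104, -75], [43, -31]]
... * rho(b^-1) = [[4, -3], [-1, 1]]  ->  [[491, -387], [203, -160]]
... * rho(a^-1) = [[29, 12], [12, 5]]  ->  [[9595, 3957], [3967, 1636]]
... * rho(b) = [[1, 3], [1, 4]]  ->  [[13552, 44613], [5603, 18445]]
... * rho(a^-1) = [[29, 12], [12, 5]]  ->  [[928364, 385689], [383827, 159461]]
... * rho(a^-1) = [[29, 12], [12, 5]]  ->  [[31550824, 13068813], [13044515, 5403229]]
... * rho(a^-1) = [[29, 12], [12, 5]]  ->  [[1071799652, 443953953], [443129683, 183550325]]
... * rho(a^-1) = [[29, 12], [12, 5]]  ->  [[36409637344, 15081365589], [15053364707, 6235307821]]
... * rho(a^-1) = [[29, 12], [12, 5]]  ->  [[1236855870044, 512322476073], [511371270355, 211816915589]]
... * rho(a^-1) = [[29, 12], [12, 5]]  ->  [[42016689944152, 17403882820893], [17371569827363, 7195539822205]]
... * rho(b^-1) = [[4, -3], [-1, 1]]  ->  [[150662876955715, -108646187011563], [62290739487247, -44919169659884]]
... * rho(b^-1) = [[4, -3], [-1, 1]]  ->  [[711297694834423, -560634817878708], [294082127608872, -231791388121625]]
... * rho(a) = [[5, -12], [-12, 29]]  ->  [[10284106288716611, -24793982056495608], [4251907295503860, -10250935786833589]]
... * rho(a) = [[5, -12], [-12, 29]]  ->  [[348948316121530351, -842434755102971964], [144270765919522368, -348300025364220401]]
... * rho(b) = [[1, 3], [1, 4]]  ->  [[-493486438981441613, -2322894072047296803], [-204029259444698033, -960387803698314500]]
tr = -493486438981441613 + -960387803698314500 = -1453874242679756113

-1453874242679756113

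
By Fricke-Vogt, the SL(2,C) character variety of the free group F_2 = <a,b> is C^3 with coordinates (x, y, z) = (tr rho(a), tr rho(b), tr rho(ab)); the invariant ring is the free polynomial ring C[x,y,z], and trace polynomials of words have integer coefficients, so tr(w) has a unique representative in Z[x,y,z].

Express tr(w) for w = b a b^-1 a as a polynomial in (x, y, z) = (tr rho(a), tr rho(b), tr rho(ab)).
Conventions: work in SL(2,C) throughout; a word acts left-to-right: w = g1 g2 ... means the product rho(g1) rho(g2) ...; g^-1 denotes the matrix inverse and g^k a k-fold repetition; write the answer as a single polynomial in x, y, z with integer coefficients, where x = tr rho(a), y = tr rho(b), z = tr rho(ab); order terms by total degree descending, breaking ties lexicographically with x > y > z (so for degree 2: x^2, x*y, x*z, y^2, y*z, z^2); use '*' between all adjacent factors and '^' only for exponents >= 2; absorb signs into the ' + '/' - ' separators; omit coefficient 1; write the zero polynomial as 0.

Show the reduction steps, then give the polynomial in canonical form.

next, tr(a b a) = tr(a) tr(b a) - tr(b) = x*z - y
tr(a b a b) = tr(a b) tr(a b) - tr(1) = z^2 - 2
and tr(b a b^-1 a) = tr(a b a) tr(b) - tr(a b a b) = x*y*z - y^2 - z^2 + 2

x*y*z - y^2 - z^2 + 2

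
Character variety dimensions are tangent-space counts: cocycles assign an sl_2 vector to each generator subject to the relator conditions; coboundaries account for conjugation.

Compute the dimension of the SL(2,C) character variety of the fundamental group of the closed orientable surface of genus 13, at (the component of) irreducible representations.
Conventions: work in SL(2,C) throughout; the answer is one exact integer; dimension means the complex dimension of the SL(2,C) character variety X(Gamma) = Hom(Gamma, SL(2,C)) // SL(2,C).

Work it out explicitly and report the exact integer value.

Gamma = pi_1(Sigma_13) = < a_1, b_1, ..., a_13, b_13 | prod [a_i, b_i] > has 2g = 26 generators and 1 relator.
A cocycle assigns one sl_2 vector per generator subject to the relator condition d_2(z) = 0: dim of the unconstrained space is 3*2g = 78.
H^2 = coker(d_2) is dual to H^0 = 0 at irreducible rho (Poincare duality), so d_2 is onto: dim Z^1 = 75.
As always at irreducible rho, dim B^1 = 3.
dim X = dim H^1 = 75 - 3 = 72.

72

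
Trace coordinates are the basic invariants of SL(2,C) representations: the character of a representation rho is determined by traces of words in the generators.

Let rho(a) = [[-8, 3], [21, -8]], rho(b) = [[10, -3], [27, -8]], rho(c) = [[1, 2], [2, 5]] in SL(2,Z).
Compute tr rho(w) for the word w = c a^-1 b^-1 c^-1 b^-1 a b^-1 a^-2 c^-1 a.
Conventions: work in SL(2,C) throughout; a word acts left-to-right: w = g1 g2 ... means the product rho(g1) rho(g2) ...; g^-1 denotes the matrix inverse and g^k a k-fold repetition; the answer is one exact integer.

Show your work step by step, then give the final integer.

26837622

rho(c) = [[1, 2], [2, 5]]
... * rho(a^-1) = [[-8, -3], [-21, -8]]  ->  [[-50, -19], [-121, -46]]
... * rho(b^-1) = [[-8, 3], [-27, 10]]  ->  [[913, -340], [2210, -823]]
... * rho(c^-1) = [[5, -2], [-2, 1]]  ->  [[5245, -2166], [12696, -5243]]
... * rho(b^-1) = [[-8, 3], [-27, 10]]  ->  [[16522, -5925], [39993, -14342]]
... * rho(a) = [[-8, 3], [21, -8]]  ->  [[-256601, 96966], [-621126, 234715]]
... * rho(b^-1) = [[-8, 3], [-27, 10]]  ->  [[-565274, 199857], [-1368297, 483772]]
... * rho(a^-1) = [[-8, -3], [-21, -8]]  ->  [[325195, 96966], [787164, 234715]]
... * rho(a^-1) = [[-8, -3], [-21, -8]]  ->  [[-4637846, -1751313], [-11226327, -4239212]]
... * rho(c^-1) = [[5, -2], [-2, 1]]  ->  [[-19686604, 7524379], [-47653211, 18213442]]
... * rho(a) = [[-8, 3], [21, -8]]  ->  [[315504791, -119254844], [763707970, -288667169]]
tr = 315504791 + -288667169 = 26837622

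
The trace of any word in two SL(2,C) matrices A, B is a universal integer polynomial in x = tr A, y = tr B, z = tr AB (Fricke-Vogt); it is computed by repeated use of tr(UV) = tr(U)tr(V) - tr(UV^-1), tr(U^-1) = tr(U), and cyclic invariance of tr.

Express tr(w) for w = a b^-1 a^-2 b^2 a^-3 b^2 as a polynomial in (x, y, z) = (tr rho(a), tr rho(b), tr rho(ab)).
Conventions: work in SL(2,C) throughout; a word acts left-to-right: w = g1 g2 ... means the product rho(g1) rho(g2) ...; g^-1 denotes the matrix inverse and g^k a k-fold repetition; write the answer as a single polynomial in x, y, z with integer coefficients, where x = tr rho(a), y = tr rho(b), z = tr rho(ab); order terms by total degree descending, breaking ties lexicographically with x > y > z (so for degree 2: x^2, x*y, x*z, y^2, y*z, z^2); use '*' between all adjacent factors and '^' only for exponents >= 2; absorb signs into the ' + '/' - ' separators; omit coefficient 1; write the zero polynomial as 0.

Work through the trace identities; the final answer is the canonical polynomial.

-x^5*y^4*z + x^6*y^3 + x^4*y^5 + 2*x^4*y^3*z^2 + x^3*y^4*z - x^3*y^2*z^3 - x^6*y - 6*x^4*y^3 - x^4*y*z^2 - 2*x^2*y^5 - 3*x^2*y^3*z^2 + x*y^4*z + x*y^2*z^3 + 6*x^4*y + 9*x^2*y^3 + 4*x^2*y*z^2 + x^3*z - x*y^2*z - 10*x^2*y - y*z^2 - 2*x*z + y

trace(b a b) = trace(b) * trace(a b) - trace(a) = y*z - x
trace(b^2 a b) = trace(b) * trace(b a b) - trace(b a) = y^2*z - x*y - z
next, trace(a b a b) = trace(a b) * trace(a b) - trace(1) = z^2 - 2
trace(a b a) = trace(a) * trace(b a) - trace(b) = x*z - y
next, trace(b^2 a b a) = trace(b) * trace(a b a b) - trace(a b a) = y*z^2 - x*z - y
and trace(b^2 a b a^-1) = trace(b^2 a b) * trace(a) - trace(b^2 a b a) = x*y^2*z - x^2*y - y*z^2 + y
next, trace(b a^-2 b^2 a) = trace(b^2 a b a^-1) * trace(a) - trace(b^2 a b) = x^2*y^2*z - x^3*y - x*y*z^2 - y^2*z + 2*x*y + z
trace(b^4 a) = trace(b) * trace(b^2 a b) - trace(b^2 a) = y^3*z - x*y^2 - 2*y*z + x
and trace(b^2) = trace(b) * trace(b) - trace(1) = y^2 - 2
trace(b^3) = trace(b) * trace(b^2) - trace(b) = y^3 - 3*y
trace(b^4) = trace(b) * trace(b^3) - trace(b^2) = y^4 - 4*y^2 + 2
trace(b^2 a^2 b^2) = trace(a) * trace(b^4 a) - trace(b^4) = x*y^3*z - x^2*y^2 - y^4 - 2*x*y*z + x^2 + 4*y^2 - 2
trace(a b^2 a) = trace(a) * trace(b^2 a) - trace(b^2) = x*y*z - x^2 - y^2 + 2
and trace(b^2 a b^2 a) = trace(b) * trace(a b^2 a b) - trace(a b^2 a) = y^2*z^2 - 2*x*y*z + x^2 - 2
trace(b^2 a^2 b^2 a) = trace(a) * trace(b^2 a b^2 a) - trace(b^2 a b^2) = x*y^2*z^2 - 2*x^2*y*z - y^3*z + x^3 + x*y^2 + 2*y*z - 3*x
trace(a b^2 a^-1 b^2 a) = trace(b^2 a^2 b^2) * trace(a) - trace(b^2 a^2 b^2 a) = x^2*y^3*z - x^3*y^2 - x*y^4 - x*y^2*z^2 + y^3*z + 3*x*y^2 - 2*y*z + x
trace(b^2 a b a b) = trace(b) * trace(a b a b^2) - trace(a b a b) = y^2*z^2 - x*y*z - y^2 - z^2 + 2
and trace(b^2 a b a b^2) = trace(b) * trace(b^2 a b a b) - trace(b^2 a b a) = y^3*z^2 - x*y^2*z - y^3 - 2*y*z^2 + x*z + 3*y
next, trace(a b a b a b) = trace(b a b a) * trace(b a) - trace(a b) = z^3 - 3*z
next, trace(a b a b a) = trace(a) * trace(b a b a) - trace(b a b) = x*z^2 - y*z - x
next, trace(a b^2 a b a b) = trace(b) * trace(a b a b a b) - trace(a b a b a) = y*z^3 - x*z^2 - 2*y*z + x
next, trace(a b^2 a b a) = trace(a) * trace(b^2 a b a) - trace(b^2 a b) = x*y*z^2 - x^2*z - y^2*z + z
and trace(b^2 a b a b^2 a) = trace(b) * trace(a b^2 a b a b) - trace(a b^2 a b a) = y^2*z^3 - 2*x*y*z^2 + x^2*z - y^2*z + x*y - z
and trace(a b^2 a^-1 b^2 a b) = trace(b^2 a b a b^2) * trace(a) - trace(b^2 a b a b^2 a) = x*y^3*z^2 - x^2*y^2*z - y^2*z^3 - x*y^3 + y^2*z + 2*x*y + z
next, trace(a^-1 b^2 a b^-1 a b^2) = trace(a b^2 a^-1 b^2 a) * trace(b) - trace(a b^2 a^-1 b^2 a b) = x^2*y^4*z - x^3*y^3 - x*y^5 - 2*x*y^3*z^2 + x^2*y^2*z + y^4*z + y^2*z^3 + 4*x*y^3 - 3*y^2*z - x*y - z
trace(b^2 a b^-1 a b^2) = trace(a b^4 a) * trace(b) - trace(a b^4 a b) = x*y^4*z - x^2*y^3 - y^5 - y^3*z^2 - x*y^2*z + x^2*y + 5*y^3 + 2*y*z^2 - x*z - 5*y
trace(b^2 a^-2 b^2 a b^-1 a) = trace(a^-1 b^2 a b^-1 a b^2) * trace(a) - trace(a^-1 b^2 a b^-1 a b^2 a) = x^3*y^4*z - x^4*y^3 - x^2*y^5 - 2*x^2*y^3*z^2 + x^3*y^2*z + x*y^2*z^3 + 5*x^2*y^3 + y^5 + y^3*z^2 - 2*x*y^2*z - 2*x^2*y - 5*y^3 - 2*y*z^2 + 5*y
trace(b^2 a b^-1 a^-1 b^2 a^-2) = trace(b^2 a^-2 b^2 a b^-1) * trace(a) - trace(b^2 a^-2 b^2 a b^-1 a) = -x^3*y^4*z + x^4*y^3 + x^2*y^5 + 2*x^2*y^3*z^2 - x*y^2*z^3 - x^4*y - 5*x^2*y^3 - x^2*y*z^2 - y^5 - y^3*z^2 + x*y^2*z + 4*x^2*y + 5*y^3 + 2*y*z^2 + x*z - 5*y
next, trace(b^2 a^-1 b^2) = trace(b^4) * trace(a) - trace(b^4 a) = x*y^4 - y^3*z - 3*x*y^2 + 2*y*z + x
next, trace(b^2 a b^3) = trace(b) * trace(b^3 a b) - trace(b^3 a) = y^4*z - x*y^3 - 3*y^2*z + 2*x*y + z
next, trace(b^2 a b^3 a) = trace(b) * trace(b a b^2 a b) - trace(b a b^2 a) = y^3*z^2 - 2*x*y^2*z + x^2*y - y*z^2 + x*z - y
trace(b^2 a^-1 b^2 a b) = trace(b^2 a b^3) * trace(a) - trace(b^2 a b^3 a) = x*y^4*z - x^2*y^3 - y^3*z^2 - x*y^2*z + x^2*y + y*z^2 + y
trace(a^-1 b^2 a^-1 b^2 a b) = trace(b^2 a^-1 b^2 a b) * trace(a) - trace(b^2 a^-1 b^2 a b a) = x^2*y^4*z - x^3*y^3 - 2*x*y^3*z^2 + y^2*z^3 + x^3*y + x*y^3 + x*y*z^2 - y^2*z - x*y - z
next, trace(b^2 a b^-1 a^-1 b^2 a^-1) = trace(a^-1 b^2 a^-1 b^2 a) * trace(b) - trace(a^-1 b^2 a^-1 b^2 a b) = -x^2*y^4*z + x^3*y^3 + x*y^5 + 2*x*y^3*z^2 - y^4*z - y^2*z^3 - x^3*y - 4*x*y^3 - x*y*z^2 + 3*y^2*z + 2*x*y + z
and trace(a^-1 b^2 a^-3 b^2 a b^-1) = trace(b^2 a b^-1 a^-1 b^2 a^-2) * trace(a) - trace(b^2 a b^-1 a^-1 b^2 a^-1) = -x^4*y^4*z + x^5*y^3 + x^3*y^5 + 2*x^3*y^3*z^2 + x^2*y^4*z - x^2*y^2*z^3 - x^5*y - 6*x^3*y^3 - x^3*y*z^2 - 2*x*y^5 - 3*x*y^3*z^2 + x^2*y^2*z + y^4*z + y^2*z^3 + 5*x^3*y + 9*x*y^3 + 3*x*y*z^2 + x^2*z - 3*y^2*z - 7*x*y - z
next, trace(b a^-3 b^2 a) = trace(a^-1 b^2 a b a^-1) * trace(a) - trace(a^-1 b^2 a b) = x^3*y^2*z - x^4*y - x^2*y*z^2 - 2*x*y^2*z + 3*x^2*y + y*z^2 + x*z - y
next, trace(a b^-1 a^-2 b^2 a^-3 b^2) = trace(a^-1 b^2 a^-3 b^2 a b^-1) * trace(a) - trace(a^-1 b^2 a^-3 b^2 a b^-1 a) = -x^5*y^4*z + x^6*y^3 + x^4*y^5 + 2*x^4*y^3*z^2 + x^3*y^4*z - x^3*y^2*z^3 - x^6*y - 6*x^4*y^3 - x^4*y*z^2 - 2*x^2*y^5 - 3*x^2*y^3*z^2 + x*y^4*z + x*y^2*z^3 + 6*x^4*y + 9*x^2*y^3 + 4*x^2*y*z^2 + x^3*z - x*y^2*z - 10*x^2*y - y*z^2 - 2*x*z + y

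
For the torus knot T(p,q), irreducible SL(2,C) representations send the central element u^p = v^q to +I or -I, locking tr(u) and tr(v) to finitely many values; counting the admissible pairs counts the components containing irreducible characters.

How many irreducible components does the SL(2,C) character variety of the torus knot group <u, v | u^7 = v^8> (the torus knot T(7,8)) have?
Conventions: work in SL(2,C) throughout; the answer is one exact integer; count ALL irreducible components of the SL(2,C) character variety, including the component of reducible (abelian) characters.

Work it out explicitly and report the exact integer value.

22

For T(7,8): irreducibility forces the central element u^7 = v^8 to one of +I, -I.
On an irreducible component, tr(u) is locked at 2*cos(pi*alpha/7) for some alpha in 1..6, and tr(v) at 2*cos(pi*beta/8) for some beta in 1..7.
The two central values (-1)^alpha I and (-1)^beta I must be the same matrix, so alpha and beta share a parity.
Counting: 3 odd alphas x 4 odd betas + 3 even alphas x 3 even betas = 12 + 9 = 21.
Total: 21 irreducible-character components + 1 reducible (abelian) component = 22.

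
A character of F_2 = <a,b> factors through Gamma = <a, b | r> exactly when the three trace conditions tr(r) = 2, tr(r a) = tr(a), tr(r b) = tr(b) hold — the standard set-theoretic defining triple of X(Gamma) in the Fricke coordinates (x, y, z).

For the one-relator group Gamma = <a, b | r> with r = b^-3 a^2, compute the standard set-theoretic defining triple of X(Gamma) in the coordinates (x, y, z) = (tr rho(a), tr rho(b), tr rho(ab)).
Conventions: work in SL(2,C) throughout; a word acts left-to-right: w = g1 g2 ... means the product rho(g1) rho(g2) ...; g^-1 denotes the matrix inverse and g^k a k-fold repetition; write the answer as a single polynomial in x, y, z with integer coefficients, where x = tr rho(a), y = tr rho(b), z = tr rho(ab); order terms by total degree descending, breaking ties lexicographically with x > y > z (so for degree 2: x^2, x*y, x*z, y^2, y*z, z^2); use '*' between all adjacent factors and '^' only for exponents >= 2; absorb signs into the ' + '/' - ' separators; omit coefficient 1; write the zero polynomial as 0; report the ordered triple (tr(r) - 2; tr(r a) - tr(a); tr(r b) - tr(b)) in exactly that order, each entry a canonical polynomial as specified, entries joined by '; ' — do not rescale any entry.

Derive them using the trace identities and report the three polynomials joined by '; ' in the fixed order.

x^2*y^3 - x*y^2*z - 2*x^2*y - y^3 + x*z + 3*y - 2; x^3*y^3 - x^2*y^2*z - 2*x^3*y - 2*x*y^3 + x^2*z + y^2*z + 5*x*y - x - z; x^2*y^2 - x*y*z - x^2 - y^2 - y + 2

apply: tr(a^2) = tr(a) * tr(a) - tr(1)  (reduce the a square) = x^2 - 2
tr(a^2 b) = tr(a) * tr(b a) - tr(b)  (reduce the a square) = x*z - y
use: tr(a^2 b^-1) = tr(a^2) * tr(b) - tr(a^2 b)  (eliminate b^-1) = x^2*y - x*z - y
tr(b^-1 a^2 b^-1) = tr(a^2 b^-1) * tr(b) - tr(a^2)  (eliminate b^-1) = x^2*y^2 - x*y*z - x^2 - y^2 + 2
apply: tr(b^-3 a^2) = tr(b^-1 a^2 b^-1) * tr(b) - tr(b^-1 a^2)  (eliminate b^-1) = x^2*y^3 - x*y^2*z - 2*x^2*y - y^3 + x*z + 3*y
tr(a^3) = tr(a) * tr(a^2) - tr(a) = x^3 - 3*x
use: tr(a^3 b) = tr(a) * tr(a b a) - tr(a b) = x^2*z - x*y - z
use: tr(a^3 b^-1) = tr(a^3) * tr(b) - tr(a^3 b) = x^3*y - x^2*z - 2*x*y + z
use: tr(b^-1 a^3 b^-1) = tr(a^3 b^-1) * tr(b) - tr(a^3) = x^3*y^2 - x^2*y*z - x^3 - 2*x*y^2 + y*z + 3*x
tr(b^-3 a^3) = tr(b^-1 a^3 b^-1) * tr(b) - tr(b^-1 a^3) = x^3*y^3 - x^2*y^2*z - 2*x^3*y - 2*x*y^3 + x^2*z + y^2*z + 5*x*y - z
assemble the triple (tr(r) - 2; tr(r a) - x; tr(r b) - y)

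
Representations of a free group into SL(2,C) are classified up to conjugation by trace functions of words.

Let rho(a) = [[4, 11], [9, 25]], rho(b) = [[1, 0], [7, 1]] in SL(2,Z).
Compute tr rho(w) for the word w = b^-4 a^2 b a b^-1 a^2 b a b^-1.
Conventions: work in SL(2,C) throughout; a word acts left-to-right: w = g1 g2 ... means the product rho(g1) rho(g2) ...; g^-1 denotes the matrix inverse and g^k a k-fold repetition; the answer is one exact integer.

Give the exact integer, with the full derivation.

rho(b^-1) = [[1, 0], [-7, 1]]
... * rho(b^-1) = [[1, 0], [-7, 1]]  ->  [[1, 0], [-14, 1]]
... * rho(b^-1) = [[1, 0], [-7, 1]]  ->  [[1, 0], [-21, 1]]
... * rho(b^-1) = [[1, 0], [-7, 1]]  ->  [[1, 0], [-28, 1]]
... * rho(a) = [[4, 11], [9, 25]]  ->  [[4, 11], [-103, -283]]
... * rho(a) = [[4, 11], [9, 25]]  ->  [[115, 319], [-2959, -8208]]
... * rho(b) = [[1, 0], [7, 1]]  ->  [[2348, 319], [-60415, -8208]]
... * rho(a) = [[4, 11], [9, 25]]  ->  [[12263, 33803], [-315532, -869765]]
... * rho(b^-1) = [[1, 0], [-7, 1]]  ->  [[-224358, 33803], [5772823, -869765]]
... * rho(a) = [[4, 11], [9, 25]]  ->  [[-593205, -1622863], [15263407, 41756928]]
... * rho(a) = [[4, 11], [9, 25]]  ->  [[-16978587, -47096830], [436865980, 1211820677]]
... * rho(b) = [[1, 0], [7, 1]]  ->  [[-346656397, -47096830], [8919610719, 1211820677]]
... * rho(a) = [[4, 11], [9, 25]]  ->  [[-1810497058, -4990641117], [46584828969, 128411234834]]
... * rho(b^-1) = [[1, 0], [-7, 1]]  ->  [[33123990761, -4990641117], [-852293814869, 128411234834]]
tr = 33123990761 + 128411234834 = 161535225595

161535225595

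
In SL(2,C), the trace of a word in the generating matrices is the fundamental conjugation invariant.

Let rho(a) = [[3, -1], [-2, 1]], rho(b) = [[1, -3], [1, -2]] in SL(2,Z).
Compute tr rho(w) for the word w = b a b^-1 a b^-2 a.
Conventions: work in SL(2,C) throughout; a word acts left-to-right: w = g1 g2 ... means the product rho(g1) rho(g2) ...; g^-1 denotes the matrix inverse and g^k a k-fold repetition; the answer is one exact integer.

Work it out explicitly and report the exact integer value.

-344

rho(b) = [[1, -3], [1, -2]]
... * rho(a) = [[3, -1], [-2, 1]]  ->  [[9, -4], [7, -3]]
... * rho(b^-1) = [[-2, 3], [-1, 1]]  ->  [[-14, 23], [-11, 18]]
... * rho(a) = [[3, -1], [-2, 1]]  ->  [[-88, 37], [-69, 29]]
... * rho(b^-1) = [[-2, 3], [-1, 1]]  ->  [[139, -227], [109, -178]]
... * rho(b^-1) = [[-2, 3], [-1, 1]]  ->  [[-51, 190], [-40, 149]]
... * rho(a) = [[3, -1], [-2, 1]]  ->  [[-533, 241], [-418, 189]]
tr = -533 + 189 = -344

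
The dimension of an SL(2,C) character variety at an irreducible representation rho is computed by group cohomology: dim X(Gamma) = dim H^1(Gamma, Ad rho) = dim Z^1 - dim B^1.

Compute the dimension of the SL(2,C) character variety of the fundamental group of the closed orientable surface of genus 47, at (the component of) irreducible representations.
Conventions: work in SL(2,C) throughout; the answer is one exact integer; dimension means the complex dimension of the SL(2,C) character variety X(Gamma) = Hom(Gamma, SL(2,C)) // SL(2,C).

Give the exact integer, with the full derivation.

276

The genus-47 surface group: 2g = 94 generators, one relator prod [a_i, b_i].
Before the relator condition, cocycle space has dim 3*94 = 282.
H^2 = coker(d_2) is dual to H^0 = 0 at irreducible rho (Poincare duality), so d_2 is onto: dim Z^1 = 279.
As always at irreducible rho, dim B^1 = 3.
Hence dim X = 279 - 3 = 276.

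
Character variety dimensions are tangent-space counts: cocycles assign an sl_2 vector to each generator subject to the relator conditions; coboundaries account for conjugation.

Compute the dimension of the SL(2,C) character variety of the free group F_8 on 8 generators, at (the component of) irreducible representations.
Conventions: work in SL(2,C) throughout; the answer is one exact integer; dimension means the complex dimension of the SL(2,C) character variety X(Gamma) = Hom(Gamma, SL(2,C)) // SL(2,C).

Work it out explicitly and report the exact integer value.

The free group F_8: 8 generators, no relators.
A cocycle picks one sl_2 vector per generator freely, giving dim Z^1 = 3*8 = 24.
Irreducibility makes the coboundary map sl_2 -> Z^1 injective (trivial centralizer), so dim B^1 = 3.
dim H^1 = 24 - 3 = 21, which is dim X.

21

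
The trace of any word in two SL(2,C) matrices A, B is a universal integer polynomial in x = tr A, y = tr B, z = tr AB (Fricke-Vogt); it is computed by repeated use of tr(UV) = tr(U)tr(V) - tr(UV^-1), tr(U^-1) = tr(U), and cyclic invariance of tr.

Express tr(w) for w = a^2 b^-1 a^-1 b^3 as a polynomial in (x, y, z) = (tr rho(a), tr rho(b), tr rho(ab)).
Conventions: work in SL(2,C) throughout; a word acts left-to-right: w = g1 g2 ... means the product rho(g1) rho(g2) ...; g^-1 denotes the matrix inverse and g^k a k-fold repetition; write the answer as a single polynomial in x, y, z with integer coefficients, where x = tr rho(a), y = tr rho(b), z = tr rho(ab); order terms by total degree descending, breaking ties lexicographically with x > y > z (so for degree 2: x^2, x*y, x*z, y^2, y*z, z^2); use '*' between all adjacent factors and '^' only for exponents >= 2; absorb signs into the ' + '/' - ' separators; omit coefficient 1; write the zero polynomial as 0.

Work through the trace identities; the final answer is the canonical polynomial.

-x^2*y^3*z + x^3*y^2 + x*y^4 + x*y^2*z^2 + x^2*y*z - x^3 - 5*x*y^2 - x*z^2 + y*z + 3*x

apply: tr(a b^2) = tr(b) * tr(a b) - tr(a) = y*z - x
tr(b^3 a) = tr(b) * tr(a b^2) - tr(a b) = y^2*z - x*y - z
tr(a^2 b) = tr(a) * tr(b a) - tr(b) = x*z - y
tr(a^2) = tr(a) * tr(a) - tr(1) = x^2 - 2
apply: tr(a^2 b^2) = tr(b) * tr(a^2 b) - tr(a^2) = x*y*z - x^2 - y^2 + 2
use: tr(b^2 a^2 b) = tr(b) * tr(a^2 b^2) - tr(a^2 b) = x*y^2*z - x^2*y - y^3 - x*z + 3*y
tr(b^3 a^2 b) = tr(b) * tr(b^2 a^2 b) - tr(b^2 a^2) = x*y^3*z - x^2*y^2 - y^4 - 2*x*y*z + x^2 + 4*y^2 - 2
tr(b a b a) = tr(b a) * tr(b a) - tr(1)   [split at repeated b] = z^2 - 2
tr(a^2 b a b) = tr(a) * tr(b a b a) - tr(b a b) = x*z^2 - y*z - x
tr(a^2 b a) = tr(a) * tr(b a^2) - tr(b a) = x^2*z - x*y - z
apply: tr(b a^2 b a b) = tr(b) * tr(a^2 b a b) - tr(a^2 b a) = x*y*z^2 - x^2*z - y^2*z + z
tr(b^3 a^2 b a) = tr(b) * tr(b a^2 b a b) - tr(b a^2 b a) = x*y^2*z^2 - x^2*y*z - y^3*z - x*z^2 + 2*y*z + x
apply: tr(a^-1 b^3 a^2 b) = tr(b^3 a^2 b) * tr(a) - tr(b^3 a^2 b a) = x^2*y^3*z - x^3*y^2 - x*y^4 - x*y^2*z^2 - x^2*y*z + y^3*z + x^3 + 4*x*y^2 + x*z^2 - 2*y*z - 3*x
tr(a^2 b^-1 a^-1 b^3) = tr(a^-1 b^3 a^2) * tr(b) - tr(a^-1 b^3 a^2 b) = -x^2*y^3*z + x^3*y^2 + x*y^4 + x*y^2*z^2 + x^2*y*z - x^3 - 5*x*y^2 - x*z^2 + y*z + 3*x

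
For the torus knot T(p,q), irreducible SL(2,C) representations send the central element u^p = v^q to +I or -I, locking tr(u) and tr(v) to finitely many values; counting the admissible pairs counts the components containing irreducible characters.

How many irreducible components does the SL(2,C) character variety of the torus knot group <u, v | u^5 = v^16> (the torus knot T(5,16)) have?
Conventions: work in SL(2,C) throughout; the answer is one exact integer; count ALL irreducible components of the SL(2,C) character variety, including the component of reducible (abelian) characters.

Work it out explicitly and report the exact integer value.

31

Gamma = < u, v | u^5 = v^16 > (torus knot T(5,16)); the central element u^5 = v^16 acts as +I or -I in any irreducible SL(2,C) representation.
On an irreducible component, tr(u) is locked at 2*cos(pi*alpha/5) for some alpha in 1..4, and tr(v) at 2*cos(pi*beta/16) for some beta in 1..15.
The two central values (-1)^alpha I and (-1)^beta I must be the same matrix, so alpha and beta share a parity.
count pairs: odd alpha (2 choices) x odd beta (8), plus even alpha (2) x even beta (7): 2*8 + 2*7 = 30.
Total: 30 irreducible-character components + 1 reducible (abelian) component = 31.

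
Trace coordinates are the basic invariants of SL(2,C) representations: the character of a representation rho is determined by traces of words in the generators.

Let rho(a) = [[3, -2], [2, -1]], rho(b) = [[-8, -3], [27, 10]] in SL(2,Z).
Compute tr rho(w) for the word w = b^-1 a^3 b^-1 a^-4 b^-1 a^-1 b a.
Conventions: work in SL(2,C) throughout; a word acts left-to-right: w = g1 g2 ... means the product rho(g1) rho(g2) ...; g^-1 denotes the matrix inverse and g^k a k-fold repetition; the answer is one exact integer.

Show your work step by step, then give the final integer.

-1021003966

rho(b^-1) = [[10, 3], [-27, -8]]
... * rho(a) = [[3, -2], [2, -1]]  ->  [[36, -23], [-97, 62]]
... * rho(a) = [[3, -2], [2, -1]]  ->  [[62, -49], [-167, 132]]
... * rho(a) = [[3, -2], [2, -1]]  ->  [[88, -75], [-237, 202]]
... * rho(b^-1) = [[10, 3], [-27, -8]]  ->  [[2905, 864], [-7824, -2327]]
... * rho(a^-1) = [[-1, 2], [-2, 3]]  ->  [[-4633, 8402], [12478, -22629]]
... * rho(a^-1) = [[-1, 2], [-2, 3]]  ->  [[-12171, 15940], [32780, -42931]]
... * rho(a^-1) = [[-1, 2], [-2, 3]]  ->  [[-19709, 23478], [53082, -63233]]
... * rho(a^-1) = [[-1, 2], [-2, 3]]  ->  [[-27247, 31016], [73384, -83535]]
... * rho(b^-1) = [[10, 3], [-27, -8]]  ->  [[-1109902, -329869], [2989285, 888432]]
... * rho(a^-1) = [[-1, 2], [-2, 3]]  ->  [[1769640, -3209411], [-4766149, 8643866]]
... * rho(b) = [[-8, -3], [27, 10]]  ->  [[-100811217, -37403030], [271513574, 100737107]]
... * rho(a) = [[3, -2], [2, -1]]  ->  [[-377239711, 239025464], [1016014936, -643764255]]
tr = -377239711 + -643764255 = -1021003966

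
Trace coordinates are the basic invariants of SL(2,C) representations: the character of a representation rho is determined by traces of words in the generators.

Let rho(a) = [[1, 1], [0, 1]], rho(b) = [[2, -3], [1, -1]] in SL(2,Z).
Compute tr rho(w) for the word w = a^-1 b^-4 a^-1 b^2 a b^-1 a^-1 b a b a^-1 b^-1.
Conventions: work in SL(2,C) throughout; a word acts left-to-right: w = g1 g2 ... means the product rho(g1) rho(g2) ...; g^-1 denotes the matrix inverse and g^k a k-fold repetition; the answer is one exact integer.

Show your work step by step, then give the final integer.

rho(a^-1) = [[1, -1], [0, 1]]
... * rho(b^-1) = [[-1, 3], [-1, 2]]  ->  [[0, 1], [-1, 2]]
... * rho(b^-1) = [[-1, 3], [-1, 2]]  ->  [[-1, 2], [-1, 1]]
... * rho(b^-1) = [[-1, 3], [-1, 2]]  ->  [[-1, 1], [0, -1]]
... * rho(b^-1) = [[-1, 3], [-1, 2]]  ->  [[0, -1], [1, -2]]
... * rho(a^-1) = [[1, -1], [0, 1]]  ->  [[0, -1], [1, -3]]
... * rho(b) = [[2, -3], [1, -1]]  ->  [[-1, 1], [-1, 0]]
... * rho(b) = [[2, -3], [1, -1]]  ->  [[-1, 2], [-2, 3]]
... * rho(a) = [[1, 1], [0, 1]]  ->  [[-1, 1], [-2, 1]]
... * rho(b^-1) = [[-1, 3], [-1, 2]]  ->  [[0, -1], [1, -4]]
... * rho(a^-1) = [[1, -1], [0, 1]]  ->  [[0, -1], [1, -5]]
... * rho(b) = [[2, -3], [1, -1]]  ->  [[-1, 1], [-3, 2]]
... * rho(a) = [[1, 1], [0, 1]]  ->  [[-1, 0], [-3, -1]]
... * rho(b) = [[2, -3], [1, -1]]  ->  [[-2, 3], [-7, 10]]
... * rho(a^-1) = [[1, -1], [0, 1]]  ->  [[-2, 5], [-7, 17]]
... * rho(b^-1) = [[-1, 3], [-1, 2]]  ->  [[-3, 4], [-10, 13]]
tr = -3 + 13 = 10

10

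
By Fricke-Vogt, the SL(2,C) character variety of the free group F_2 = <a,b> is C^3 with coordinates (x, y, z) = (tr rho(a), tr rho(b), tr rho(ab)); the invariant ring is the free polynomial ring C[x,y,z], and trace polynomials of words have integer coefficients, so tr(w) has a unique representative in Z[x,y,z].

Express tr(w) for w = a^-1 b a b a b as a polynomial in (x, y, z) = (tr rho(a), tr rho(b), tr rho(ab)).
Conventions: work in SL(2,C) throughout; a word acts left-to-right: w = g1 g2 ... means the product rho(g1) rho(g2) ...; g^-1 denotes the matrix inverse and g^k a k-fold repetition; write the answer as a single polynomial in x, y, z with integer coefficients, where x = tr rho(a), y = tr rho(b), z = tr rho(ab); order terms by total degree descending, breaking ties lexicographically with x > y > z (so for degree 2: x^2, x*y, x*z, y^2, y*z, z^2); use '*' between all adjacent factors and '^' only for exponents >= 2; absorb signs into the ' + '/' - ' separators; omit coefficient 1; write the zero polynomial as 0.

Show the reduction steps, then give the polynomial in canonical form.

x*y*z^2 - x^2*z - z^3 - x*y + 3*z

so tr(a b a b) = tr(b a)*tr(b a) - tr(1)   [split at a repeated b] = z^2 - 2
tr(a b a) = tr(a)*tr(b a) - tr(b)   [square of a] = x*z - y
so tr(b a b a b) = tr(b)*tr(a b a b) - tr(a b a)   [square of b] = y*z^2 - x*z - y
so tr(b a b a b a) = tr(a b a b)*tr(a b) - tr(b a)   [split at a repeated a] = z^3 - 3*z
reduce: tr(a^-1 b a b a b) = tr(b a b a b)*tr(a) - tr(b a b a b a)   [inverse elimination on a] = x*y*z^2 - x^2*z - z^3 - x*y + 3*z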